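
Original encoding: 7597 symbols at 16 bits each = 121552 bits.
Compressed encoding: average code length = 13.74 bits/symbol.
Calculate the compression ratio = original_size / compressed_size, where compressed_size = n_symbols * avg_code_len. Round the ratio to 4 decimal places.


original_size = n_symbols * orig_bits = 7597 * 16 = 121552 bits
compressed_size = n_symbols * avg_code_len = 7597 * 13.74 = 104382.78 bits
ratio = original_size / compressed_size = 121552 / 104382.78 = 1.1645

Compression ratio = 1.1645


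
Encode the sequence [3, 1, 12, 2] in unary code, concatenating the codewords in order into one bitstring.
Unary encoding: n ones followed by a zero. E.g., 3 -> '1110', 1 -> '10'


Encode each number as n ones followed by a terminating 0:
  3 -> 1110 (4 bits)
  1 -> 10 (2 bits)
  12 -> 1111111111110 (13 bits)
  2 -> 110 (3 bits)
Total length = 4 + 2 + 13 + 3 = 22 bits.

Unary([3, 1, 12, 2]) = 1110101111111111110110 (22 bits)


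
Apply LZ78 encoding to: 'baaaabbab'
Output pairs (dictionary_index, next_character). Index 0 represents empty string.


LZ78 encoding steps:
Dictionary: {0: ''}
Step 1: w='' (idx 0), next='b' -> output (0, 'b'), add 'b' as idx 1
Step 2: w='' (idx 0), next='a' -> output (0, 'a'), add 'a' as idx 2
Step 3: w='a' (idx 2), next='a' -> output (2, 'a'), add 'aa' as idx 3
Step 4: w='a' (idx 2), next='b' -> output (2, 'b'), add 'ab' as idx 4
Step 5: w='b' (idx 1), next='a' -> output (1, 'a'), add 'ba' as idx 5
Step 6: w='b' (idx 1), end of input -> output (1, '')


Encoded: [(0, 'b'), (0, 'a'), (2, 'a'), (2, 'b'), (1, 'a'), (1, '')]


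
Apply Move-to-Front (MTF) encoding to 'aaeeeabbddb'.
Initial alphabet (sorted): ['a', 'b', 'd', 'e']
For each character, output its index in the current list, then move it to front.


MTF encoding:
'a': index 0 in ['a', 'b', 'd', 'e'] -> ['a', 'b', 'd', 'e']
'a': index 0 in ['a', 'b', 'd', 'e'] -> ['a', 'b', 'd', 'e']
'e': index 3 in ['a', 'b', 'd', 'e'] -> ['e', 'a', 'b', 'd']
'e': index 0 in ['e', 'a', 'b', 'd'] -> ['e', 'a', 'b', 'd']
'e': index 0 in ['e', 'a', 'b', 'd'] -> ['e', 'a', 'b', 'd']
'a': index 1 in ['e', 'a', 'b', 'd'] -> ['a', 'e', 'b', 'd']
'b': index 2 in ['a', 'e', 'b', 'd'] -> ['b', 'a', 'e', 'd']
'b': index 0 in ['b', 'a', 'e', 'd'] -> ['b', 'a', 'e', 'd']
'd': index 3 in ['b', 'a', 'e', 'd'] -> ['d', 'b', 'a', 'e']
'd': index 0 in ['d', 'b', 'a', 'e'] -> ['d', 'b', 'a', 'e']
'b': index 1 in ['d', 'b', 'a', 'e'] -> ['b', 'd', 'a', 'e']


Output: [0, 0, 3, 0, 0, 1, 2, 0, 3, 0, 1]


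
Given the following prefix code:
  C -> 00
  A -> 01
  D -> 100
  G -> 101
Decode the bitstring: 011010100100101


Decoding step by step:
Bits 01 -> A
Bits 101 -> G
Bits 01 -> A
Bits 00 -> C
Bits 100 -> D
Bits 101 -> G


Decoded message: AGACDG


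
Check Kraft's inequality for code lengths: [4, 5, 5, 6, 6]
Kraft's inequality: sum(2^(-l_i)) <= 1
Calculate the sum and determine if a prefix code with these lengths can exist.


Sum = 2^(-4) + 2^(-5) + 2^(-5) + 2^(-6) + 2^(-6)
    = 0.0625 + 0.03125 + 0.03125 + 0.015625 + 0.015625
    = 10/64 = 0.15625
Since 0.15625 <= 1, Kraft's inequality IS satisfied.
A prefix code with these lengths CAN exist.

Kraft sum = 0.15625. Satisfied.


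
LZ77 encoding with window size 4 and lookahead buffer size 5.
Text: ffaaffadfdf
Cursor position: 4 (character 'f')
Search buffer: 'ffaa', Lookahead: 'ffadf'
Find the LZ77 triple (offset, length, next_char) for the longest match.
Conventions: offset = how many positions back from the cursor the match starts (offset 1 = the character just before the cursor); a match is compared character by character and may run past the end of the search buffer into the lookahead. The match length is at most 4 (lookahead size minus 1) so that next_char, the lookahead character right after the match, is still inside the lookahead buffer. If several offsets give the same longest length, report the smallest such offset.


Try each offset into the search buffer:
  offset=1 (pos 3, char 'a'): match length 0
  offset=2 (pos 2, char 'a'): match length 0
  offset=3 (pos 1, char 'f'): match length 1
  offset=4 (pos 0, char 'f'): match length 3
Longest match has length 3 at offset 4.
next_char = character at position 4 + 3 = 7 -> 'd'

Best match: offset=4, length=3 (matching 'ffa' starting at position 0)
LZ77 triple: (4, 3, 'd')


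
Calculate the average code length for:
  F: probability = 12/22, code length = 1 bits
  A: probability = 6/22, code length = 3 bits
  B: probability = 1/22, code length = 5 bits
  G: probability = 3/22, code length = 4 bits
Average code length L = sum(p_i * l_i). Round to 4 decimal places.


Weighted contributions p_i * l_i:
  F: (12/22) * 1 = 12/22
  A: (6/22) * 3 = 18/22
  B: (1/22) * 5 = 5/22
  G: (3/22) * 4 = 12/22
Sum = (12 + 18 + 5 + 12)/22 = 47/22

L = 47/22 = 2.1364 bits/symbol


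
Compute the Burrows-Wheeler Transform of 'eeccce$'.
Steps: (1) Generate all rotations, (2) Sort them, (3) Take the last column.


Rotations (sorted):
  0: $eeccce -> last char: e
  1: ccce$ee -> last char: e
  2: cce$eec -> last char: c
  3: ce$eecc -> last char: c
  4: e$eeccc -> last char: c
  5: eccce$e -> last char: e
  6: eeccce$ -> last char: $


BWT = eeccce$


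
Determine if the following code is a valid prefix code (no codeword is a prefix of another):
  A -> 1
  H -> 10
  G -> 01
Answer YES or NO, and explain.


Checking each pair (does one codeword prefix another?):
  A='1' vs H='10': prefix -- VIOLATION

NO -- this is NOT a valid prefix code. A (1) is a prefix of H (10).


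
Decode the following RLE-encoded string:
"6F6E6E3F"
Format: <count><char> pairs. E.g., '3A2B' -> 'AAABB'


Expanding each <count><char> pair:
  6F -> 'FFFFFF'
  6E -> 'EEEEEE'
  6E -> 'EEEEEE'
  3F -> 'FFF'

Decoded = FFFFFFEEEEEEEEEEEEFFF


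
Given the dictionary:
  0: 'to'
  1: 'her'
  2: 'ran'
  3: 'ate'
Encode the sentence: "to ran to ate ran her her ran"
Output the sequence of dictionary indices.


Look up each word in the dictionary:
  'to' -> 0
  'ran' -> 2
  'to' -> 0
  'ate' -> 3
  'ran' -> 2
  'her' -> 1
  'her' -> 1
  'ran' -> 2

Encoded: [0, 2, 0, 3, 2, 1, 1, 2]


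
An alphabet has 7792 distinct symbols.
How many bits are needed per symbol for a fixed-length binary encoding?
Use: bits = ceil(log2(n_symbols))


log2(7792) = 12.9278
Bracket: 2^12 = 4096 < 7792 <= 2^13 = 8192
So ceil(log2(7792)) = 13

bits = ceil(log2(7792)) = ceil(12.9278) = 13 bits


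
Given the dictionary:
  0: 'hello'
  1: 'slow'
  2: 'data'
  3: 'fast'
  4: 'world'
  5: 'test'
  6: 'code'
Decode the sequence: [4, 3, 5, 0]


Look up each index in the dictionary:
  4 -> 'world'
  3 -> 'fast'
  5 -> 'test'
  0 -> 'hello'

Decoded: "world fast test hello"


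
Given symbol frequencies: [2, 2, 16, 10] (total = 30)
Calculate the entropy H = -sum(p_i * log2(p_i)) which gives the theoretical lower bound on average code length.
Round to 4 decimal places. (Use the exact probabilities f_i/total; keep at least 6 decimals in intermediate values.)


Per-symbol terms -p_i * log2(p_i) with p_i = f_i/30:
  p = 2/30 = 0.066667: log2(p) = -3.906891, -p*log2(p) = 0.260459
  p = 2/30 = 0.066667: log2(p) = -3.906891, -p*log2(p) = 0.260459
  p = 16/30 = 0.533333: log2(p) = -0.906891, -p*log2(p) = 0.483675
  p = 10/30 = 0.333333: log2(p) = -1.584963, -p*log2(p) = 0.528321
H = 0.260459 + 0.260459 + 0.483675 + 0.528321 = 1.532914

H = 1.5329 bits/symbol


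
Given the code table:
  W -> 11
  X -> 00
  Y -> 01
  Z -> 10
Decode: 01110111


Decoding:
01 -> Y
11 -> W
01 -> Y
11 -> W


Result: YWYW


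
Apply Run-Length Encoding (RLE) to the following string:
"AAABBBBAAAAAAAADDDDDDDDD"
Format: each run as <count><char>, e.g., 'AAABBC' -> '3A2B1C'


Scanning runs left to right:
  i=0: run of 'A' x 3 -> '3A'
  i=3: run of 'B' x 4 -> '4B'
  i=7: run of 'A' x 8 -> '8A'
  i=15: run of 'D' x 9 -> '9D'

RLE = 3A4B8A9D


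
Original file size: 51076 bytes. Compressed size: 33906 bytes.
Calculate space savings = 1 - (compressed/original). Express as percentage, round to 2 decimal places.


ratio = compressed/original = 33906/51076 = 0.663834
savings = 1 - ratio = 1 - 0.663834 = 0.336166
as a percentage: 0.336166 * 100 = 33.62%

Space savings = 1 - 33906/51076 = 33.62%


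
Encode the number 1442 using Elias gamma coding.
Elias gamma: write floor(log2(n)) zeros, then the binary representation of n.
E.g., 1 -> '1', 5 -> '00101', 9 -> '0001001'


num_bits = floor(log2(1442)) + 1 = 11
leading_zeros = num_bits - 1 = 10
binary(1442) = 10110100010

Elias gamma(1442) = '0000000000' + '10110100010' = 000000000010110100010 (21 bits)


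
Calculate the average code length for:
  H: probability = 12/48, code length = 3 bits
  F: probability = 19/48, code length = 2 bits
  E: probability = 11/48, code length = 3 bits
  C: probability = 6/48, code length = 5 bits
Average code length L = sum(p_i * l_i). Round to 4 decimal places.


Weighted contributions p_i * l_i:
  H: (12/48) * 3 = 36/48
  F: (19/48) * 2 = 38/48
  E: (11/48) * 3 = 33/48
  C: (6/48) * 5 = 30/48
Sum = (36 + 38 + 33 + 30)/48 = 137/48

L = 137/48 = 2.8542 bits/symbol


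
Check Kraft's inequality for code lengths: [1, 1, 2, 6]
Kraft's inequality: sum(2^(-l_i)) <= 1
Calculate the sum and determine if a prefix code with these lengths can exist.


Sum = 2^(-1) + 2^(-1) + 2^(-2) + 2^(-6)
    = 0.5 + 0.5 + 0.25 + 0.015625
    = 81/64 = 1.265625
Since 1.265625 > 1, Kraft's inequality is NOT satisfied.
A prefix code with these lengths CANNOT exist.

Kraft sum = 1.265625. Not satisfied.


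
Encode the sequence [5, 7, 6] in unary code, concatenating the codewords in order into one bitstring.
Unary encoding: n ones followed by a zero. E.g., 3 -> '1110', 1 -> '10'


Encode each number as n ones followed by a terminating 0:
  5 -> 111110 (6 bits)
  7 -> 11111110 (8 bits)
  6 -> 1111110 (7 bits)
Total length = 6 + 8 + 7 = 21 bits.

Unary([5, 7, 6]) = 111110111111101111110 (21 bits)


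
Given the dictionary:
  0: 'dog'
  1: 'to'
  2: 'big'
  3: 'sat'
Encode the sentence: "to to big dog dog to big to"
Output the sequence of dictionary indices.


Look up each word in the dictionary:
  'to' -> 1
  'to' -> 1
  'big' -> 2
  'dog' -> 0
  'dog' -> 0
  'to' -> 1
  'big' -> 2
  'to' -> 1

Encoded: [1, 1, 2, 0, 0, 1, 2, 1]


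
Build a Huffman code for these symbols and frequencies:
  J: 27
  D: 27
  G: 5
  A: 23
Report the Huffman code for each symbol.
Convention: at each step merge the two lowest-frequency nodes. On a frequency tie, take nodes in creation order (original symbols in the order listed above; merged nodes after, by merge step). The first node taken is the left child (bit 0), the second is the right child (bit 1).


Huffman tree construction:
Step 1: Merge G(5) + A(23) = 28
Step 2: Merge J(27) + D(27) = 54
Step 3: Merge (G+A)(28) + (J+D)(54) = 82
Read each symbol's code off the tree from the root (left child = 0, right child = 1).

Codes:
  J: 10 (length 2)
  D: 11 (length 2)
  G: 00 (length 2)
  A: 01 (length 2)
Average code length: 164/82 = 2.0000 bits/symbol


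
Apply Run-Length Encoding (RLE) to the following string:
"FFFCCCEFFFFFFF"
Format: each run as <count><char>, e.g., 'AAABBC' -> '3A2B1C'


Scanning runs left to right:
  i=0: run of 'F' x 3 -> '3F'
  i=3: run of 'C' x 3 -> '3C'
  i=6: run of 'E' x 1 -> '1E'
  i=7: run of 'F' x 7 -> '7F'

RLE = 3F3C1E7F


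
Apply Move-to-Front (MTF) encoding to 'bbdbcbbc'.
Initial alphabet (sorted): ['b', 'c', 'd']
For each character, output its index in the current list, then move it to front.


MTF encoding:
'b': index 0 in ['b', 'c', 'd'] -> ['b', 'c', 'd']
'b': index 0 in ['b', 'c', 'd'] -> ['b', 'c', 'd']
'd': index 2 in ['b', 'c', 'd'] -> ['d', 'b', 'c']
'b': index 1 in ['d', 'b', 'c'] -> ['b', 'd', 'c']
'c': index 2 in ['b', 'd', 'c'] -> ['c', 'b', 'd']
'b': index 1 in ['c', 'b', 'd'] -> ['b', 'c', 'd']
'b': index 0 in ['b', 'c', 'd'] -> ['b', 'c', 'd']
'c': index 1 in ['b', 'c', 'd'] -> ['c', 'b', 'd']


Output: [0, 0, 2, 1, 2, 1, 0, 1]


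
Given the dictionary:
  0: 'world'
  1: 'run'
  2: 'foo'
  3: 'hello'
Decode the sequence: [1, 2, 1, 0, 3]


Look up each index in the dictionary:
  1 -> 'run'
  2 -> 'foo'
  1 -> 'run'
  0 -> 'world'
  3 -> 'hello'

Decoded: "run foo run world hello"


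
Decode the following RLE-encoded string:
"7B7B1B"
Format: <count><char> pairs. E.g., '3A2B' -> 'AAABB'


Expanding each <count><char> pair:
  7B -> 'BBBBBBB'
  7B -> 'BBBBBBB'
  1B -> 'B'

Decoded = BBBBBBBBBBBBBBB


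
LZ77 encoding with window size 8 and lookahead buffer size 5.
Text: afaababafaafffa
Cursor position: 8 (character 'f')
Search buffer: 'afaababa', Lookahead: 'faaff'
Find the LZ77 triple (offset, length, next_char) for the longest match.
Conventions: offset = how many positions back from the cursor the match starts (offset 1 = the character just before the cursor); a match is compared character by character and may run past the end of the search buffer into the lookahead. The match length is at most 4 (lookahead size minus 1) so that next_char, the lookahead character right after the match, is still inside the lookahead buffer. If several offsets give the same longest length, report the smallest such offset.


Try each offset into the search buffer:
  offset=1 (pos 7, char 'a'): match length 0
  offset=2 (pos 6, char 'b'): match length 0
  offset=3 (pos 5, char 'a'): match length 0
  offset=4 (pos 4, char 'b'): match length 0
  offset=5 (pos 3, char 'a'): match length 0
  offset=6 (pos 2, char 'a'): match length 0
  offset=7 (pos 1, char 'f'): match length 3
  offset=8 (pos 0, char 'a'): match length 0
Longest match has length 3 at offset 7.
next_char = character at position 8 + 3 = 11 -> 'f'

Best match: offset=7, length=3 (matching 'faa' starting at position 1)
LZ77 triple: (7, 3, 'f')


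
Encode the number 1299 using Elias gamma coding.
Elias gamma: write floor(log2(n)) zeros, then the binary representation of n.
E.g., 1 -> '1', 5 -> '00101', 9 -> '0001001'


num_bits = floor(log2(1299)) + 1 = 11
leading_zeros = num_bits - 1 = 10
binary(1299) = 10100010011

Elias gamma(1299) = '0000000000' + '10100010011' = 000000000010100010011 (21 bits)


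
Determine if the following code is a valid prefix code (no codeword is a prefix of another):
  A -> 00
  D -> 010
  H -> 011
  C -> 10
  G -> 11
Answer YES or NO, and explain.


Checking each pair (does one codeword prefix another?):
  A='00' vs D='010': no prefix
  A='00' vs H='011': no prefix
  A='00' vs C='10': no prefix
  A='00' vs G='11': no prefix
  D='010' vs A='00': no prefix
  D='010' vs H='011': no prefix
  D='010' vs C='10': no prefix
  D='010' vs G='11': no prefix
  H='011' vs A='00': no prefix
  H='011' vs D='010': no prefix
  H='011' vs C='10': no prefix
  H='011' vs G='11': no prefix
  C='10' vs A='00': no prefix
  C='10' vs D='010': no prefix
  C='10' vs H='011': no prefix
  C='10' vs G='11': no prefix
  G='11' vs A='00': no prefix
  G='11' vs D='010': no prefix
  G='11' vs H='011': no prefix
  G='11' vs C='10': no prefix
No violation found over all pairs.

YES -- this is a valid prefix code. No codeword is a prefix of any other codeword.


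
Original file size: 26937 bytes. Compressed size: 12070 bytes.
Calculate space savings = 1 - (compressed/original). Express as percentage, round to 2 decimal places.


ratio = compressed/original = 12070/26937 = 0.448083
savings = 1 - ratio = 1 - 0.448083 = 0.551917
as a percentage: 0.551917 * 100 = 55.19%

Space savings = 1 - 12070/26937 = 55.19%


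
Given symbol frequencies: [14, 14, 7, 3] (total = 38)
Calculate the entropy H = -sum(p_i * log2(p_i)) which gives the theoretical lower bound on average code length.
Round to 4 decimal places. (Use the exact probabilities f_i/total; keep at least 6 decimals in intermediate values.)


Per-symbol terms -p_i * log2(p_i) with p_i = f_i/38:
  p = 14/38 = 0.368421: log2(p) = -1.440573, -p*log2(p) = 0.530737
  p = 14/38 = 0.368421: log2(p) = -1.440573, -p*log2(p) = 0.530737
  p = 7/38 = 0.184211: log2(p) = -2.440573, -p*log2(p) = 0.449579
  p = 3/38 = 0.078947: log2(p) = -3.662965, -p*log2(p) = 0.289181
H = 0.530737 + 0.530737 + 0.449579 + 0.289181 = 1.800234

H = 1.8002 bits/symbol


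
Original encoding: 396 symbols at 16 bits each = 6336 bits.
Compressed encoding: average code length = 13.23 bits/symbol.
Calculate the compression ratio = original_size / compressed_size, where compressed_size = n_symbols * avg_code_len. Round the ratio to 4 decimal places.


original_size = n_symbols * orig_bits = 396 * 16 = 6336 bits
compressed_size = n_symbols * avg_code_len = 396 * 13.23 = 5239.08 bits
ratio = original_size / compressed_size = 6336 / 5239.08 = 1.2094

Compression ratio = 1.2094


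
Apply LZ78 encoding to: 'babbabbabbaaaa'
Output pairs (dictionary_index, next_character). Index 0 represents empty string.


LZ78 encoding steps:
Dictionary: {0: ''}
Step 1: w='' (idx 0), next='b' -> output (0, 'b'), add 'b' as idx 1
Step 2: w='' (idx 0), next='a' -> output (0, 'a'), add 'a' as idx 2
Step 3: w='b' (idx 1), next='b' -> output (1, 'b'), add 'bb' as idx 3
Step 4: w='a' (idx 2), next='b' -> output (2, 'b'), add 'ab' as idx 4
Step 5: w='b' (idx 1), next='a' -> output (1, 'a'), add 'ba' as idx 5
Step 6: w='bb' (idx 3), next='a' -> output (3, 'a'), add 'bba' as idx 6
Step 7: w='a' (idx 2), next='a' -> output (2, 'a'), add 'aa' as idx 7
Step 8: w='a' (idx 2), end of input -> output (2, '')


Encoded: [(0, 'b'), (0, 'a'), (1, 'b'), (2, 'b'), (1, 'a'), (3, 'a'), (2, 'a'), (2, '')]


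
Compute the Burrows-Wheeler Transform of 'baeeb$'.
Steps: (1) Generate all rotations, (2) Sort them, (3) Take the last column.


Rotations (sorted):
  0: $baeeb -> last char: b
  1: aeeb$b -> last char: b
  2: b$baee -> last char: e
  3: baeeb$ -> last char: $
  4: eb$bae -> last char: e
  5: eeb$ba -> last char: a


BWT = bbe$ea


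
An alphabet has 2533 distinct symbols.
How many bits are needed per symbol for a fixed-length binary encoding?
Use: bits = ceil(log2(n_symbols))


log2(2533) = 11.3066
Bracket: 2^11 = 2048 < 2533 <= 2^12 = 4096
So ceil(log2(2533)) = 12

bits = ceil(log2(2533)) = ceil(11.3066) = 12 bits


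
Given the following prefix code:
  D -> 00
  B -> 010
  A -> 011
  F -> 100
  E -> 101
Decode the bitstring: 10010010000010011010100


Decoding step by step:
Bits 100 -> F
Bits 100 -> F
Bits 100 -> F
Bits 00 -> D
Bits 010 -> B
Bits 011 -> A
Bits 010 -> B
Bits 100 -> F


Decoded message: FFFDBABF


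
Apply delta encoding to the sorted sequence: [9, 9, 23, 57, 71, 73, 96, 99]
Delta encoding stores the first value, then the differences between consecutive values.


First value: 9
Deltas:
  9 - 9 = 0
  23 - 9 = 14
  57 - 23 = 34
  71 - 57 = 14
  73 - 71 = 2
  96 - 73 = 23
  99 - 96 = 3


Delta encoded: [9, 0, 14, 34, 14, 2, 23, 3]


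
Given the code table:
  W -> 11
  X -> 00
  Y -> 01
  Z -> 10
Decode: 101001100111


Decoding:
10 -> Z
10 -> Z
01 -> Y
10 -> Z
01 -> Y
11 -> W


Result: ZZYZYW


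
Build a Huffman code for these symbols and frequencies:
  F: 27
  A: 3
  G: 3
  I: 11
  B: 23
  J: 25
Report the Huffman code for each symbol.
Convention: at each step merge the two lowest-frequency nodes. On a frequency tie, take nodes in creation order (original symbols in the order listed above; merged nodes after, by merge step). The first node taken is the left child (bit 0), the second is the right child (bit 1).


Huffman tree construction:
Step 1: Merge A(3) + G(3) = 6
Step 2: Merge (A+G)(6) + I(11) = 17
Step 3: Merge ((A+G)+I)(17) + B(23) = 40
Step 4: Merge J(25) + F(27) = 52
Step 5: Merge (((A+G)+I)+B)(40) + (J+F)(52) = 92
Read each symbol's code off the tree from the root (left child = 0, right child = 1).

Codes:
  F: 11 (length 2)
  A: 0000 (length 4)
  G: 0001 (length 4)
  I: 001 (length 3)
  B: 01 (length 2)
  J: 10 (length 2)
Average code length: 207/92 = 2.2500 bits/symbol


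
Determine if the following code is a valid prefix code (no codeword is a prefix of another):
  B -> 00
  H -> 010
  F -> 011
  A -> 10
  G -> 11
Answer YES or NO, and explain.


Checking each pair (does one codeword prefix another?):
  B='00' vs H='010': no prefix
  B='00' vs F='011': no prefix
  B='00' vs A='10': no prefix
  B='00' vs G='11': no prefix
  H='010' vs B='00': no prefix
  H='010' vs F='011': no prefix
  H='010' vs A='10': no prefix
  H='010' vs G='11': no prefix
  F='011' vs B='00': no prefix
  F='011' vs H='010': no prefix
  F='011' vs A='10': no prefix
  F='011' vs G='11': no prefix
  A='10' vs B='00': no prefix
  A='10' vs H='010': no prefix
  A='10' vs F='011': no prefix
  A='10' vs G='11': no prefix
  G='11' vs B='00': no prefix
  G='11' vs H='010': no prefix
  G='11' vs F='011': no prefix
  G='11' vs A='10': no prefix
No violation found over all pairs.

YES -- this is a valid prefix code. No codeword is a prefix of any other codeword.


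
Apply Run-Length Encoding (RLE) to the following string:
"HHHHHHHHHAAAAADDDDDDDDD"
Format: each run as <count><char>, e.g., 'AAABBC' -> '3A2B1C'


Scanning runs left to right:
  i=0: run of 'H' x 9 -> '9H'
  i=9: run of 'A' x 5 -> '5A'
  i=14: run of 'D' x 9 -> '9D'

RLE = 9H5A9D


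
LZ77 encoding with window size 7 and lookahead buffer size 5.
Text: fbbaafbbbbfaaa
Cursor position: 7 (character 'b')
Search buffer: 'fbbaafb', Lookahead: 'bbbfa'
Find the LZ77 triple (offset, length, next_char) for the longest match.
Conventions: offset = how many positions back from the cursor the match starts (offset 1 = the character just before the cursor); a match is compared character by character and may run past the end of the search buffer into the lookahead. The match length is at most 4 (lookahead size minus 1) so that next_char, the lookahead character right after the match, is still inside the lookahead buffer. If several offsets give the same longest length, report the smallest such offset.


Try each offset into the search buffer:
  offset=1 (pos 6, char 'b'): match length 3
  offset=2 (pos 5, char 'f'): match length 0
  offset=3 (pos 4, char 'a'): match length 0
  offset=4 (pos 3, char 'a'): match length 0
  offset=5 (pos 2, char 'b'): match length 1
  offset=6 (pos 1, char 'b'): match length 2
  offset=7 (pos 0, char 'f'): match length 0
Longest match has length 3 at offset 1.
next_char = character at position 7 + 3 = 10 -> 'f'

Best match: offset=1, length=3 (matching 'bbb' starting at position 6)
LZ77 triple: (1, 3, 'f')


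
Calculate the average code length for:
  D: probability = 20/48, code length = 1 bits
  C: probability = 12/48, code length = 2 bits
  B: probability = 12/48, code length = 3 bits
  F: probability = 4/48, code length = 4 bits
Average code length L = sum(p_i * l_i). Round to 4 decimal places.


Weighted contributions p_i * l_i:
  D: (20/48) * 1 = 20/48
  C: (12/48) * 2 = 24/48
  B: (12/48) * 3 = 36/48
  F: (4/48) * 4 = 16/48
Sum = (20 + 24 + 36 + 16)/48 = 96/48

L = 96/48 = 2.0000 bits/symbol


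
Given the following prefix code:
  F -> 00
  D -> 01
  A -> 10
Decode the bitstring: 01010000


Decoding step by step:
Bits 01 -> D
Bits 01 -> D
Bits 00 -> F
Bits 00 -> F


Decoded message: DDFF


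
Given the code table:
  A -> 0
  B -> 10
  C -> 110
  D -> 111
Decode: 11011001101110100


Decoding:
110 -> C
110 -> C
0 -> A
110 -> C
111 -> D
0 -> A
10 -> B
0 -> A


Result: CCACDABA


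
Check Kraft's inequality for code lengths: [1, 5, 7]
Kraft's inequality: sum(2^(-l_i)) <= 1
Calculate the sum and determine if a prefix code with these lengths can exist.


Sum = 2^(-1) + 2^(-5) + 2^(-7)
    = 0.5 + 0.03125 + 0.0078125
    = 69/128 = 0.5390625
Since 0.5390625 <= 1, Kraft's inequality IS satisfied.
A prefix code with these lengths CAN exist.

Kraft sum = 0.5390625. Satisfied.


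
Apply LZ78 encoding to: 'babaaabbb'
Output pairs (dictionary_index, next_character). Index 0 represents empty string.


LZ78 encoding steps:
Dictionary: {0: ''}
Step 1: w='' (idx 0), next='b' -> output (0, 'b'), add 'b' as idx 1
Step 2: w='' (idx 0), next='a' -> output (0, 'a'), add 'a' as idx 2
Step 3: w='b' (idx 1), next='a' -> output (1, 'a'), add 'ba' as idx 3
Step 4: w='a' (idx 2), next='a' -> output (2, 'a'), add 'aa' as idx 4
Step 5: w='b' (idx 1), next='b' -> output (1, 'b'), add 'bb' as idx 5
Step 6: w='b' (idx 1), end of input -> output (1, '')


Encoded: [(0, 'b'), (0, 'a'), (1, 'a'), (2, 'a'), (1, 'b'), (1, '')]


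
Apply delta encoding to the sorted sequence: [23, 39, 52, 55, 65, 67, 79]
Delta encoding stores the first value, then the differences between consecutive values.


First value: 23
Deltas:
  39 - 23 = 16
  52 - 39 = 13
  55 - 52 = 3
  65 - 55 = 10
  67 - 65 = 2
  79 - 67 = 12


Delta encoded: [23, 16, 13, 3, 10, 2, 12]


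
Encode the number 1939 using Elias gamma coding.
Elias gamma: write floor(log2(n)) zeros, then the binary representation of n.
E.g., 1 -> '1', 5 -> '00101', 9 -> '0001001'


num_bits = floor(log2(1939)) + 1 = 11
leading_zeros = num_bits - 1 = 10
binary(1939) = 11110010011

Elias gamma(1939) = '0000000000' + '11110010011' = 000000000011110010011 (21 bits)


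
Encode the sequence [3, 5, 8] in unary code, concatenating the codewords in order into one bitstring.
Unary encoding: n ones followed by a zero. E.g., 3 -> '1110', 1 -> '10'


Encode each number as n ones followed by a terminating 0:
  3 -> 1110 (4 bits)
  5 -> 111110 (6 bits)
  8 -> 111111110 (9 bits)
Total length = 4 + 6 + 9 = 19 bits.

Unary([3, 5, 8]) = 1110111110111111110 (19 bits)


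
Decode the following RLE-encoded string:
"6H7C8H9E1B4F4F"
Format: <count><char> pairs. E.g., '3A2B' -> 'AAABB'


Expanding each <count><char> pair:
  6H -> 'HHHHHH'
  7C -> 'CCCCCCC'
  8H -> 'HHHHHHHH'
  9E -> 'EEEEEEEEE'
  1B -> 'B'
  4F -> 'FFFF'
  4F -> 'FFFF'

Decoded = HHHHHHCCCCCCCHHHHHHHHEEEEEEEEEBFFFFFFFF


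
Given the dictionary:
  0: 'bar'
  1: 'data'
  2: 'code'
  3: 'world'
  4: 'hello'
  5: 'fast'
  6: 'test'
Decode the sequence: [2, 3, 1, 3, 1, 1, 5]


Look up each index in the dictionary:
  2 -> 'code'
  3 -> 'world'
  1 -> 'data'
  3 -> 'world'
  1 -> 'data'
  1 -> 'data'
  5 -> 'fast'

Decoded: "code world data world data data fast"


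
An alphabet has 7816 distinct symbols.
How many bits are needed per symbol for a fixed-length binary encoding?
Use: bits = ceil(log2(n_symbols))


log2(7816) = 12.9322
Bracket: 2^12 = 4096 < 7816 <= 2^13 = 8192
So ceil(log2(7816)) = 13

bits = ceil(log2(7816)) = ceil(12.9322) = 13 bits


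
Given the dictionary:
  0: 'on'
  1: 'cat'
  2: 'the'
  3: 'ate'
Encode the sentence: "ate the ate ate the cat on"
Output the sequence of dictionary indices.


Look up each word in the dictionary:
  'ate' -> 3
  'the' -> 2
  'ate' -> 3
  'ate' -> 3
  'the' -> 2
  'cat' -> 1
  'on' -> 0

Encoded: [3, 2, 3, 3, 2, 1, 0]


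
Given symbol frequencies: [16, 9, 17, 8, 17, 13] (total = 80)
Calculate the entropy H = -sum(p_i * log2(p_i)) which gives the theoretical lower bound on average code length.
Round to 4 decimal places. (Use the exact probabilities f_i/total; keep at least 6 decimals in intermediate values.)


Per-symbol terms -p_i * log2(p_i) with p_i = f_i/80:
  p = 16/80 = 0.200000: log2(p) = -2.321928, -p*log2(p) = 0.464386
  p = 9/80 = 0.112500: log2(p) = -3.152003, -p*log2(p) = 0.354600
  p = 17/80 = 0.212500: log2(p) = -2.234465, -p*log2(p) = 0.474824
  p = 8/80 = 0.100000: log2(p) = -3.321928, -p*log2(p) = 0.332193
  p = 17/80 = 0.212500: log2(p) = -2.234465, -p*log2(p) = 0.474824
  p = 13/80 = 0.162500: log2(p) = -2.621488, -p*log2(p) = 0.425992
H = 0.464386 + 0.354600 + 0.474824 + 0.332193 + 0.474824 + 0.425992 = 2.526819

H = 2.5268 bits/symbol


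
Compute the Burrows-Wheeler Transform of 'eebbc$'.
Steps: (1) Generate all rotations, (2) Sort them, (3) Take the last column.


Rotations (sorted):
  0: $eebbc -> last char: c
  1: bbc$ee -> last char: e
  2: bc$eeb -> last char: b
  3: c$eebb -> last char: b
  4: ebbc$e -> last char: e
  5: eebbc$ -> last char: $


BWT = cebbe$


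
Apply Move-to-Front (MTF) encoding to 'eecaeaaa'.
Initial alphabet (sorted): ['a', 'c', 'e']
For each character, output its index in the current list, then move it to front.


MTF encoding:
'e': index 2 in ['a', 'c', 'e'] -> ['e', 'a', 'c']
'e': index 0 in ['e', 'a', 'c'] -> ['e', 'a', 'c']
'c': index 2 in ['e', 'a', 'c'] -> ['c', 'e', 'a']
'a': index 2 in ['c', 'e', 'a'] -> ['a', 'c', 'e']
'e': index 2 in ['a', 'c', 'e'] -> ['e', 'a', 'c']
'a': index 1 in ['e', 'a', 'c'] -> ['a', 'e', 'c']
'a': index 0 in ['a', 'e', 'c'] -> ['a', 'e', 'c']
'a': index 0 in ['a', 'e', 'c'] -> ['a', 'e', 'c']


Output: [2, 0, 2, 2, 2, 1, 0, 0]


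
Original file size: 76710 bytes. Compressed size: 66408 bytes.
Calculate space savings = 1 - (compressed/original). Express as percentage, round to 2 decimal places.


ratio = compressed/original = 66408/76710 = 0.865702
savings = 1 - ratio = 1 - 0.865702 = 0.134298
as a percentage: 0.134298 * 100 = 13.43%

Space savings = 1 - 66408/76710 = 13.43%


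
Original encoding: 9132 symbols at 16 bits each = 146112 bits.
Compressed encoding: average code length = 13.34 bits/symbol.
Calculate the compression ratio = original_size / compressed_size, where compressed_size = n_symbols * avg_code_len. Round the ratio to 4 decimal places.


original_size = n_symbols * orig_bits = 9132 * 16 = 146112 bits
compressed_size = n_symbols * avg_code_len = 9132 * 13.34 = 121820.88 bits
ratio = original_size / compressed_size = 146112 / 121820.88 = 1.1994

Compression ratio = 1.1994


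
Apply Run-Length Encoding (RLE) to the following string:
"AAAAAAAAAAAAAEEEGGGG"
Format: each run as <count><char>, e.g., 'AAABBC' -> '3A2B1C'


Scanning runs left to right:
  i=0: run of 'A' x 13 -> '13A'
  i=13: run of 'E' x 3 -> '3E'
  i=16: run of 'G' x 4 -> '4G'

RLE = 13A3E4G


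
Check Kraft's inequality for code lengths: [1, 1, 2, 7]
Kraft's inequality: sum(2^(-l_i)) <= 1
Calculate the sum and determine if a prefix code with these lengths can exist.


Sum = 2^(-1) + 2^(-1) + 2^(-2) + 2^(-7)
    = 0.5 + 0.5 + 0.25 + 0.0078125
    = 161/128 = 1.2578125
Since 1.2578125 > 1, Kraft's inequality is NOT satisfied.
A prefix code with these lengths CANNOT exist.

Kraft sum = 1.2578125. Not satisfied.


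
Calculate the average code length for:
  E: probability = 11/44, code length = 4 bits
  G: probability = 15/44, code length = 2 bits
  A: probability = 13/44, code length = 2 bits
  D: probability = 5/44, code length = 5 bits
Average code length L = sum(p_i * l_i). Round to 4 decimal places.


Weighted contributions p_i * l_i:
  E: (11/44) * 4 = 44/44
  G: (15/44) * 2 = 30/44
  A: (13/44) * 2 = 26/44
  D: (5/44) * 5 = 25/44
Sum = (44 + 30 + 26 + 25)/44 = 125/44

L = 125/44 = 2.8409 bits/symbol


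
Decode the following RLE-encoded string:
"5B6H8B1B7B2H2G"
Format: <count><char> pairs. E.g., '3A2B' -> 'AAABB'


Expanding each <count><char> pair:
  5B -> 'BBBBB'
  6H -> 'HHHHHH'
  8B -> 'BBBBBBBB'
  1B -> 'B'
  7B -> 'BBBBBBB'
  2H -> 'HH'
  2G -> 'GG'

Decoded = BBBBBHHHHHHBBBBBBBBBBBBBBBBHHGG


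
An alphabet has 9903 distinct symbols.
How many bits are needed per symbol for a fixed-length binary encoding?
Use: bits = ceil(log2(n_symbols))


log2(9903) = 13.2736
Bracket: 2^13 = 8192 < 9903 <= 2^14 = 16384
So ceil(log2(9903)) = 14

bits = ceil(log2(9903)) = ceil(13.2736) = 14 bits


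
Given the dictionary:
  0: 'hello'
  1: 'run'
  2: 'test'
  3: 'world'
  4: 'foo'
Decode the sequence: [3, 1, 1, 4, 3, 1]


Look up each index in the dictionary:
  3 -> 'world'
  1 -> 'run'
  1 -> 'run'
  4 -> 'foo'
  3 -> 'world'
  1 -> 'run'

Decoded: "world run run foo world run"


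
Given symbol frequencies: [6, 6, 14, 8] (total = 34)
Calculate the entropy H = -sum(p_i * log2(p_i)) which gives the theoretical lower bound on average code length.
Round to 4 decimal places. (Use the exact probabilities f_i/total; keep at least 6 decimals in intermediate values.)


Per-symbol terms -p_i * log2(p_i) with p_i = f_i/34:
  p = 6/34 = 0.176471: log2(p) = -2.502500, -p*log2(p) = 0.441618
  p = 6/34 = 0.176471: log2(p) = -2.502500, -p*log2(p) = 0.441618
  p = 14/34 = 0.411765: log2(p) = -1.280108, -p*log2(p) = 0.527103
  p = 8/34 = 0.235294: log2(p) = -2.087463, -p*log2(p) = 0.491168
H = 0.441618 + 0.441618 + 0.527103 + 0.491168 = 1.901507

H = 1.9015 bits/symbol


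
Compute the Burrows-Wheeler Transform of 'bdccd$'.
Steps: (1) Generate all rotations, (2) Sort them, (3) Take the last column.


Rotations (sorted):
  0: $bdccd -> last char: d
  1: bdccd$ -> last char: $
  2: ccd$bd -> last char: d
  3: cd$bdc -> last char: c
  4: d$bdcc -> last char: c
  5: dccd$b -> last char: b


BWT = d$dccb


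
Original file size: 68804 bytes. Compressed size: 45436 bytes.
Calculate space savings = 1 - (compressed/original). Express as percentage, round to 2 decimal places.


ratio = compressed/original = 45436/68804 = 0.660369
savings = 1 - ratio = 1 - 0.660369 = 0.339631
as a percentage: 0.339631 * 100 = 33.96%

Space savings = 1 - 45436/68804 = 33.96%


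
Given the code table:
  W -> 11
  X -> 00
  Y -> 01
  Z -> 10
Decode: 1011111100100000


Decoding:
10 -> Z
11 -> W
11 -> W
11 -> W
00 -> X
10 -> Z
00 -> X
00 -> X


Result: ZWWWXZXX


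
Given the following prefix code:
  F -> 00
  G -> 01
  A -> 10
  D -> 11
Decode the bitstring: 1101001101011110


Decoding step by step:
Bits 11 -> D
Bits 01 -> G
Bits 00 -> F
Bits 11 -> D
Bits 01 -> G
Bits 01 -> G
Bits 11 -> D
Bits 10 -> A


Decoded message: DGFDGGDA


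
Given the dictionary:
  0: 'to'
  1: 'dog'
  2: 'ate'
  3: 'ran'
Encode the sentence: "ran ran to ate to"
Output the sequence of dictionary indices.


Look up each word in the dictionary:
  'ran' -> 3
  'ran' -> 3
  'to' -> 0
  'ate' -> 2
  'to' -> 0

Encoded: [3, 3, 0, 2, 0]


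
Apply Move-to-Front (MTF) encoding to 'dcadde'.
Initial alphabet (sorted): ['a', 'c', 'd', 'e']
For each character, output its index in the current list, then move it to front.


MTF encoding:
'd': index 2 in ['a', 'c', 'd', 'e'] -> ['d', 'a', 'c', 'e']
'c': index 2 in ['d', 'a', 'c', 'e'] -> ['c', 'd', 'a', 'e']
'a': index 2 in ['c', 'd', 'a', 'e'] -> ['a', 'c', 'd', 'e']
'd': index 2 in ['a', 'c', 'd', 'e'] -> ['d', 'a', 'c', 'e']
'd': index 0 in ['d', 'a', 'c', 'e'] -> ['d', 'a', 'c', 'e']
'e': index 3 in ['d', 'a', 'c', 'e'] -> ['e', 'd', 'a', 'c']


Output: [2, 2, 2, 2, 0, 3]


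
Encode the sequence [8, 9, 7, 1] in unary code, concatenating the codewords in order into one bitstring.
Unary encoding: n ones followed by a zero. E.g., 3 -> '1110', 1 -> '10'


Encode each number as n ones followed by a terminating 0:
  8 -> 111111110 (9 bits)
  9 -> 1111111110 (10 bits)
  7 -> 11111110 (8 bits)
  1 -> 10 (2 bits)
Total length = 9 + 10 + 8 + 2 = 29 bits.

Unary([8, 9, 7, 1]) = 11111111011111111101111111010 (29 bits)


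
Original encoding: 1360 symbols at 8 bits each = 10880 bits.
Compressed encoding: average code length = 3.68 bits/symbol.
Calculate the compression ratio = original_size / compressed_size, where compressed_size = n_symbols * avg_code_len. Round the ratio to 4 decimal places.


original_size = n_symbols * orig_bits = 1360 * 8 = 10880 bits
compressed_size = n_symbols * avg_code_len = 1360 * 3.68 = 5004.8 bits
ratio = original_size / compressed_size = 10880 / 5004.8 = 2.1739

Compression ratio = 2.1739


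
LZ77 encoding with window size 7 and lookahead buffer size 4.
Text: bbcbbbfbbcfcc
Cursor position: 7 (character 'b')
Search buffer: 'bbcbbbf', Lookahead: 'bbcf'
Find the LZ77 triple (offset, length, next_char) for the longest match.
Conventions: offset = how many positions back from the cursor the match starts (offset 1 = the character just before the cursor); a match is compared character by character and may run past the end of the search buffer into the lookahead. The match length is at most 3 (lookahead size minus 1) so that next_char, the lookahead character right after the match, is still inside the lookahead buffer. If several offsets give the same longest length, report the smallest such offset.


Try each offset into the search buffer:
  offset=1 (pos 6, char 'f'): match length 0
  offset=2 (pos 5, char 'b'): match length 1
  offset=3 (pos 4, char 'b'): match length 2
  offset=4 (pos 3, char 'b'): match length 2
  offset=5 (pos 2, char 'c'): match length 0
  offset=6 (pos 1, char 'b'): match length 1
  offset=7 (pos 0, char 'b'): match length 3
Longest match has length 3 at offset 7.
next_char = character at position 7 + 3 = 10 -> 'f'

Best match: offset=7, length=3 (matching 'bbc' starting at position 0)
LZ77 triple: (7, 3, 'f')


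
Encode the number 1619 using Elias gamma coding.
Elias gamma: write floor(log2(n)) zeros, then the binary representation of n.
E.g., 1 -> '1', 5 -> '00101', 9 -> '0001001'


num_bits = floor(log2(1619)) + 1 = 11
leading_zeros = num_bits - 1 = 10
binary(1619) = 11001010011

Elias gamma(1619) = '0000000000' + '11001010011' = 000000000011001010011 (21 bits)


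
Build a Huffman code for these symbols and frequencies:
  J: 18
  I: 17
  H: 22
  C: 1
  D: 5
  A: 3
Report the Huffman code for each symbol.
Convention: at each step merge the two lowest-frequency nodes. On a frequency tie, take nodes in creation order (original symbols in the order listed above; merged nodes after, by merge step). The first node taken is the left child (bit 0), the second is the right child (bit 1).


Huffman tree construction:
Step 1: Merge C(1) + A(3) = 4
Step 2: Merge (C+A)(4) + D(5) = 9
Step 3: Merge ((C+A)+D)(9) + I(17) = 26
Step 4: Merge J(18) + H(22) = 40
Step 5: Merge (((C+A)+D)+I)(26) + (J+H)(40) = 66
Read each symbol's code off the tree from the root (left child = 0, right child = 1).

Codes:
  J: 10 (length 2)
  I: 01 (length 2)
  H: 11 (length 2)
  C: 0000 (length 4)
  D: 001 (length 3)
  A: 0001 (length 4)
Average code length: 145/66 = 2.1970 bits/symbol


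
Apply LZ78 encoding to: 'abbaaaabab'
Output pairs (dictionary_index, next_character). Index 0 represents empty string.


LZ78 encoding steps:
Dictionary: {0: ''}
Step 1: w='' (idx 0), next='a' -> output (0, 'a'), add 'a' as idx 1
Step 2: w='' (idx 0), next='b' -> output (0, 'b'), add 'b' as idx 2
Step 3: w='b' (idx 2), next='a' -> output (2, 'a'), add 'ba' as idx 3
Step 4: w='a' (idx 1), next='a' -> output (1, 'a'), add 'aa' as idx 4
Step 5: w='a' (idx 1), next='b' -> output (1, 'b'), add 'ab' as idx 5
Step 6: w='ab' (idx 5), end of input -> output (5, '')


Encoded: [(0, 'a'), (0, 'b'), (2, 'a'), (1, 'a'), (1, 'b'), (5, '')]


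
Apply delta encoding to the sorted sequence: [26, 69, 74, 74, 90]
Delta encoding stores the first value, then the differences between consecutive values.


First value: 26
Deltas:
  69 - 26 = 43
  74 - 69 = 5
  74 - 74 = 0
  90 - 74 = 16


Delta encoded: [26, 43, 5, 0, 16]


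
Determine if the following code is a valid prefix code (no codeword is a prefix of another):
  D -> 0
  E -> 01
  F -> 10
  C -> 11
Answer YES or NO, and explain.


Checking each pair (does one codeword prefix another?):
  D='0' vs E='01': prefix -- VIOLATION

NO -- this is NOT a valid prefix code. D (0) is a prefix of E (01).


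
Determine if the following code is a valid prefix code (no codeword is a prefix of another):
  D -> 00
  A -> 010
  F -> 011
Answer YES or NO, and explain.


Checking each pair (does one codeword prefix another?):
  D='00' vs A='010': no prefix
  D='00' vs F='011': no prefix
  A='010' vs D='00': no prefix
  A='010' vs F='011': no prefix
  F='011' vs D='00': no prefix
  F='011' vs A='010': no prefix
No violation found over all pairs.

YES -- this is a valid prefix code. No codeword is a prefix of any other codeword.


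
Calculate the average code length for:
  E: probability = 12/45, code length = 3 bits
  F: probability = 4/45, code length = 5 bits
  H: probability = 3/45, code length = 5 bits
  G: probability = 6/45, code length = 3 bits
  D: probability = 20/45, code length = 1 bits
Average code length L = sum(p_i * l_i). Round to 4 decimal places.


Weighted contributions p_i * l_i:
  E: (12/45) * 3 = 36/45
  F: (4/45) * 5 = 20/45
  H: (3/45) * 5 = 15/45
  G: (6/45) * 3 = 18/45
  D: (20/45) * 1 = 20/45
Sum = (36 + 20 + 15 + 18 + 20)/45 = 109/45

L = 109/45 = 2.4222 bits/symbol
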